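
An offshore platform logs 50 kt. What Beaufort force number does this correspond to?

50 kt lies in the Beaufort 10 band (storm, 48–55 kt).

Beaufort force 10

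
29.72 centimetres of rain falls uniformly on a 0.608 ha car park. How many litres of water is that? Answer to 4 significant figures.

Depth: 29.72 cm × 10 = 297.2 mm.
Area: 0.608 ha = 6080 m².
1 mm over 1 m² is 1 L, so volume = 297.2 × 6080 = 1806976 L ≈ 1807000 L.

1807000 litres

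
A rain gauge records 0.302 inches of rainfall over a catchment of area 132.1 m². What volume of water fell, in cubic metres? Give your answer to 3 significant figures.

Depth: 0.302 in × 25.4 = 7.6708 mm.
1 mm over 1 m² is 1 L, so volume = 7.6708 × 132.1 = 1013.3127 L = 1.01 m³.

1.01 cubic metres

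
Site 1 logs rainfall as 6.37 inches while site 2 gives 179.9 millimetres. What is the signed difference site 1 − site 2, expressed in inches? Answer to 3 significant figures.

site 2: 179.9 mm = 7.08268 in.
Difference: 6.37000 − 7.08268 = -0.713 in.

-0.713 in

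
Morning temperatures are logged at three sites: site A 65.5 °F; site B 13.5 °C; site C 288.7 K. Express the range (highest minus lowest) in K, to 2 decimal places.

5.11 K

site A: 65.5 °F = 18.611 °C.
site C: 288.7 K = 15.550 °C.
Spread: 18.611 − 13.500 = 5.111 °C.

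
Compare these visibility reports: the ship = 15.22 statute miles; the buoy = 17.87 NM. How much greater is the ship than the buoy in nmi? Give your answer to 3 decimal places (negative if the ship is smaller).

the ship: 15.22 SM = 13.22582 nmi.
Difference: 13.22582 − 17.87000 = -4.644 nmi.

-4.644 nmi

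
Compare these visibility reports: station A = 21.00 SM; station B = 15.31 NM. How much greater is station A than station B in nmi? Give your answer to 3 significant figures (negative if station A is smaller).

2.94 nmi

station A: 21.00 SM = 18.2485 nmi.
Difference: 18.2485 − 15.3100 = 2.94 nmi.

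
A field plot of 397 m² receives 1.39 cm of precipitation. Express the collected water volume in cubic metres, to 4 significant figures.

Depth: 1.39 cm × 10 = 13.9 mm.
1 mm over 1 m² is 1 L, so volume = 13.9 × 397 = 5518.3 L = 5.518 m³.

5.518 cubic metres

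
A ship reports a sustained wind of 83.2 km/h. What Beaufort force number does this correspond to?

Beaufort force 9

83.2 km/h = 23.1 m/s, which is Beaufort 9 (strong gale, 20.8–24.4 m/s).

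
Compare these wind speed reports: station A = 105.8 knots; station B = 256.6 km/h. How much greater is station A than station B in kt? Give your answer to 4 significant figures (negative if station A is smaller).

station B: 256.6 km/h = 138.5529 kt.
Difference: 105.8000 − 138.5529 = -32.75 kt.

-32.75 kt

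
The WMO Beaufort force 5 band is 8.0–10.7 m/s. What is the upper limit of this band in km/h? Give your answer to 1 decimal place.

38.5 km/h

8.0–10.7 m/s × 3.6 = 28.8–38.5 km/h.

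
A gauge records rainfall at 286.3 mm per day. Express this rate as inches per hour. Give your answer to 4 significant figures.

0.4697 in/hour

286.3 mm/day × 0.0393701 in/mm × 0.0416667 day/hour = 0.4697 in/hour.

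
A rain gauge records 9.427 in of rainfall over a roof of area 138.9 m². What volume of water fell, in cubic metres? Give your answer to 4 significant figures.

Depth: 9.427 in × 25.4 = 239.4458 mm.
1 mm over 1 m² is 1 L, so volume = 239.4458 × 138.9 = 33259.022 L = 33.26 m³.

33.26 cubic metres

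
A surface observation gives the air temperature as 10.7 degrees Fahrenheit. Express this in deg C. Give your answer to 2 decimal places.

°C = (°F − 32) × 5/9 = (10.7 − 32) / 1.8 = -11.83 °C.

-11.83 °C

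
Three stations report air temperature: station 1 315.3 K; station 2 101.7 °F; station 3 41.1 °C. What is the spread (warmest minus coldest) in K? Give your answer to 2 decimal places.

3.43 K

station 1: 315.3 K = 42.150 °C.
station 2: 101.7 °F = 38.722 °C.
Spread: 42.150 − 38.722 = 3.428 °C.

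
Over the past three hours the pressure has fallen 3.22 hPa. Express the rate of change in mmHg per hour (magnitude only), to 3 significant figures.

3.22 hPa / 3 h × 0.750062 mmHg/hPa = 0.805 mmHg/h.

0.805 mmHg per hour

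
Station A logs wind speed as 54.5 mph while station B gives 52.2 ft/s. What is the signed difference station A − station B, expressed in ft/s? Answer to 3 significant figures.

station A: 54.5 mph = 79.933 ft/s.
Difference: 79.933 − 52.200 = 27.7 ft/s.

27.7 ft/s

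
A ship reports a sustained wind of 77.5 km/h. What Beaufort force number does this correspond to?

Beaufort force 9

77.5 km/h = 21.5 m/s, which is Beaufort 9 (strong gale, 20.8–24.4 m/s).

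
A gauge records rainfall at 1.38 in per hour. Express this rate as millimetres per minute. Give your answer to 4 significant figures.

1.38 in/hour × 25.4 mm/in × 0.0166667 hour/minute = 0.5842 mm/minute.

0.5842 mm/minute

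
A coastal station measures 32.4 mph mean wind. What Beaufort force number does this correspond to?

Beaufort force 7

32.4 mph = 14.5 m/s, which is Beaufort 7 (near gale, 13.9–17.1 m/s).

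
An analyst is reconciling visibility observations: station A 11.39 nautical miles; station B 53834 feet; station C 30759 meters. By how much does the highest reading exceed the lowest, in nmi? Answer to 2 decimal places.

station B: 53834 ft = 8.8599 nmi.
station C: 30759 m = 16.6085 nmi.
Spread: 16.6085 − 8.8599 = 7.75 nmi.

7.75 nmi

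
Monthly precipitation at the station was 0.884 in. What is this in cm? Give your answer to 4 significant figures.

2.245 cm

1 in = 2.54 cm, so 0.884 × 2.54 = 2.245 cm.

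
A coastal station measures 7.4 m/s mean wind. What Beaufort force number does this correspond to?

7.4 m/s lies in the Beaufort 4 band (moderate breeze, 5.5–7.9 m/s).

Beaufort force 4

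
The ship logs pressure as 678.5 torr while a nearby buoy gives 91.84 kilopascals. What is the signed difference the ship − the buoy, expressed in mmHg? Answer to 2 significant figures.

-10 mmHg

the buoy: 91.84 kPa = 688.86 mmHg.
Difference: 678.50 − 688.86 = -10 mmHg.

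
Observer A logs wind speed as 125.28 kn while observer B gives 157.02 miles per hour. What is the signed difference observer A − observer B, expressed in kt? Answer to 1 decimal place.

observer B: 157.02 mph = 136.447 kt.
Difference: 125.280 − 136.447 = -11.2 kt.

-11.2 kt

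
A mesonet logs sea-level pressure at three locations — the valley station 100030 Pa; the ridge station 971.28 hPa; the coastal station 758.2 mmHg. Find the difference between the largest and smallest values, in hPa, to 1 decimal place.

the valley station: 100030 Pa = 1000.300 hPa.
the coastal station: 758.2 mmHg = 1010.850 hPa.
Spread: 1010.850 − 971.280 = 39.6 hPa.

39.6 hPa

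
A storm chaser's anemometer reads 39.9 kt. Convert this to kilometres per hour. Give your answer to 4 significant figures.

73.89 km/h

1 kt = 1.852 km/h, so 39.9 × 1.852 = 73.89 km/h.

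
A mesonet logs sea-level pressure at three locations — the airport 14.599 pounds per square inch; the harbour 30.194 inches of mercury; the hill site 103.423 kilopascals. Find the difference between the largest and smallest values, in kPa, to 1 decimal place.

the airport: 14.599 psi = 100.657 kPa.
the harbour: 30.194 inHg = 102.249 kPa.
Spread: 103.423 − 100.657 = 2.8 kPa.

2.8 kPa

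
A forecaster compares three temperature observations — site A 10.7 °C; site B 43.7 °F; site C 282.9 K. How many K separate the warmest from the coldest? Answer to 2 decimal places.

4.20 K

site B: 43.7 °F = 6.500 °C.
site C: 282.9 K = 9.750 °C.
Spread: 10.700 − 6.500 = 4.200 °C.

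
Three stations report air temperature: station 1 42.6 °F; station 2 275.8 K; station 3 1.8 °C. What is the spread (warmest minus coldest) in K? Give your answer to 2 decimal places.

station 1: 42.6 °F = 5.889 °C.
station 2: 275.8 K = 2.650 °C.
Spread: 5.889 − 1.800 = 4.089 °C.

4.09 K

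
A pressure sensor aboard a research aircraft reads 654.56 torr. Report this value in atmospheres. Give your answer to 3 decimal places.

0.861 atm

1 mmHg = 0.00131579 atm, so 654.56 × 0.00131579 = 0.861 atm.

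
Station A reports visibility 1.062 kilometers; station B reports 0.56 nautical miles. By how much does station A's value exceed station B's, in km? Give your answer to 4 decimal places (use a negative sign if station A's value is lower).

0.0249 km

station B: 0.56 nmi = 1.037120 km.
Difference: 1.062000 − 1.037120 = 0.0249 km.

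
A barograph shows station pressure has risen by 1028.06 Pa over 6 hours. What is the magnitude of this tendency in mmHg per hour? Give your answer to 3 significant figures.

1.29 mmHg per hour

1028.06 Pa / 6 h × 0.00750062 mmHg/Pa = 1.29 mmHg/h.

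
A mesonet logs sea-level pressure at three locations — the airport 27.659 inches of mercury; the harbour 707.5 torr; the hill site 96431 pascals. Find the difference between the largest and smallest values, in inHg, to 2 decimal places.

the harbour: 707.5 mmHg = 27.8543 inHg.
the hill site: 96431 Pa = 28.4761 inHg.
Spread: 28.4761 − 27.6590 = 0.82 inHg.

0.82 inHg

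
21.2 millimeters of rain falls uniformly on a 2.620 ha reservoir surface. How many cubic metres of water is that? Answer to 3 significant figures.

555 cubic metres

Area: 2.620 ha = 26200 m².
1 mm over 1 m² is 1 L, so volume = 21.2 × 26200 = 555440 L = 555 m³.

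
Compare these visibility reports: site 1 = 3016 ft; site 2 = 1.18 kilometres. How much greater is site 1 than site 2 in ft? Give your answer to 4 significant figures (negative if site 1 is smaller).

-855.4 ft

site 2: 1.18 km = 3871.391 ft.
Difference: 3016.000 − 3871.391 = -855.4 ft.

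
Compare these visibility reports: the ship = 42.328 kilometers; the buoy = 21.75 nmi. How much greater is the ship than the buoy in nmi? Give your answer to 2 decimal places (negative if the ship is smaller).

the ship: 42.328 km = 22.8553 nmi.
Difference: 22.8553 − 21.7500 = 1.11 nmi.

1.11 nmi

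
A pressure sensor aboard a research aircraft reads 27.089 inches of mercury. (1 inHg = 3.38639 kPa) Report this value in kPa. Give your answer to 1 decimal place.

1 inHg = 3.38639 kPa, so 27.089 × 3.38639 = 91.7 kPa.

91.7 kPa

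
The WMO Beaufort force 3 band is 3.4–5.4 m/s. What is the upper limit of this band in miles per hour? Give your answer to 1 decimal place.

12.1 mph

3.4–5.4 m/s × 2.237 = 7.6–12.1 mph.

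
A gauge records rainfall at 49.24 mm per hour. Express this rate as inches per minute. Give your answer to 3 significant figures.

49.24 mm/hour × 0.0393701 in/mm × 0.0166667 hour/minute = 0.0323 in/minute.

0.0323 in/minute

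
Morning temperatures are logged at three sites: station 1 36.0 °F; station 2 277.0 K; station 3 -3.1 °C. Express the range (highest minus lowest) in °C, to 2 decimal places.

6.95 °C

station 1: 36.0 °F = 2.222 °C.
station 2: 277.0 K = 3.850 °C.
Spread: 3.850 − (-3.100) = 6.950 °C.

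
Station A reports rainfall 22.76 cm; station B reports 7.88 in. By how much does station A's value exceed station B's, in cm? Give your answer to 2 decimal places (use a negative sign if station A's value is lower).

station B: 7.88 in = 20.0152 cm.
Difference: 22.7600 − 20.0152 = 2.74 cm.

2.74 cm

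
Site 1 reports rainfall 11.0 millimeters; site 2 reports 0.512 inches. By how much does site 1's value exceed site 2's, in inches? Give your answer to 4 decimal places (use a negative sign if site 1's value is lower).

site 1: 11.0 mm = 0.433071 in.
Difference: 0.433071 − 0.512000 = -0.0789 in.

-0.0789 in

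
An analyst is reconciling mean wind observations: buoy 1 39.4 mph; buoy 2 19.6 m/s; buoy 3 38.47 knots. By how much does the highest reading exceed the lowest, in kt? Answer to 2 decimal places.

buoy 1: 39.4 mph = 34.2377 kt.
buoy 2: 19.6 m/s = 38.0994 kt.
Spread: 38.4700 − 34.2377 = 4.23 kt.

4.23 kt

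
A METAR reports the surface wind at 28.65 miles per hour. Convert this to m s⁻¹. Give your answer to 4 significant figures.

1 mph = 0.44704 m/s, so 28.65 × 0.44704 = 12.81 m/s.

12.81 m/s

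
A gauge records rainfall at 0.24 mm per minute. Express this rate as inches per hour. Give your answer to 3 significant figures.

0.24 mm/minute × 0.0393701 in/mm × 60 minute/hour = 0.567 in/hour.

0.567 in/hour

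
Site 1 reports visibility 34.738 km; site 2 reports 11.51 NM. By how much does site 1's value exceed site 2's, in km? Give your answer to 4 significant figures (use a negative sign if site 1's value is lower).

site 2: 11.51 nmi = 21.3165 km.
Difference: 34.7380 − 21.3165 = 13.42 km.

13.42 km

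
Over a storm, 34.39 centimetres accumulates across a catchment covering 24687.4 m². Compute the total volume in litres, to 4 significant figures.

8490000 litres

Depth: 34.39 cm × 10 = 343.9 mm.
1 mm over 1 m² is 1 L, so volume = 343.9 × 24687.4 = 8489996.9 L ≈ 8490000 L.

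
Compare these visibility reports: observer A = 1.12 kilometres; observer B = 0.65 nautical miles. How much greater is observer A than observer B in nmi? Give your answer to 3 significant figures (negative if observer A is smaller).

observer A: 1.12 km = 0.604752 nmi.
Difference: 0.604752 − 0.650000 = -0.0452 nmi.

-0.0452 nmi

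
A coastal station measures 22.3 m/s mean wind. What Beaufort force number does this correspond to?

Beaufort force 9

22.3 m/s lies in the Beaufort 9 band (strong gale, 20.8–24.4 m/s).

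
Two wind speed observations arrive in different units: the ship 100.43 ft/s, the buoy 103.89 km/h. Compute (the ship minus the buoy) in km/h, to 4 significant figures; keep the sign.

the ship: 100.43 ft/s = 110.19983 km/h.
Difference: 110.19983 − 103.89000 = 6.310 km/h.

6.310 km/h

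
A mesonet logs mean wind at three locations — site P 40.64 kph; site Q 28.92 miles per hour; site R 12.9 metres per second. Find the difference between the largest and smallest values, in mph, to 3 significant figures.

site P: 40.64 km/h = 25.2525 mph.
site R: 12.9 m/s = 28.8565 mph.
Spread: 28.9200 − 25.2525 = 3.67 mph.

3.67 mph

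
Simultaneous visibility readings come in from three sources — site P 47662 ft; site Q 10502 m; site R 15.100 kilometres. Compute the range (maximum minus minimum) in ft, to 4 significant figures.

site Q: 10502 m = 34455.38 ft.
site R: 15.100 km = 49540.68 ft.
Spread: 49540.68 − 34455.38 = 15090 ft.

15090 ft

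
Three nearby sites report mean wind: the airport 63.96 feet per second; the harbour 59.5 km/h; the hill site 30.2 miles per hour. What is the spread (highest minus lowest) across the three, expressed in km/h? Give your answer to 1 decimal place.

21.6 km/h

the airport: 63.96 ft/s = 70.182 km/h.
the hill site: 30.2 mph = 48.602 km/h.
Spread: 70.182 − 48.602 = 21.6 km/h.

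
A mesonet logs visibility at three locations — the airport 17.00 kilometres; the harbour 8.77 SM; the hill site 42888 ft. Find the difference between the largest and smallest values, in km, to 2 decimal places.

the harbour: 8.77 SM = 14.1139 km.
the hill site: 42888 ft = 13.0723 km.
Spread: 17.0000 − 13.0723 = 3.93 km.

3.93 km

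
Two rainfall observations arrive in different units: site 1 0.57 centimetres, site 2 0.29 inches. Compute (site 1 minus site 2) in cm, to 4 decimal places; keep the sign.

-0.1666 cm

site 2: 0.29 in = 0.736600 cm.
Difference: 0.570000 − 0.736600 = -0.1666 cm.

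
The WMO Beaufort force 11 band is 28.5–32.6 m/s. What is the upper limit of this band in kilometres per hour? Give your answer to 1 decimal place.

28.5–32.6 m/s × 3.6 = 102.6–117.4 km/h.

117.4 km/h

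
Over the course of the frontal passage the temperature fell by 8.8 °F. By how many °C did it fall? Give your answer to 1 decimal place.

4.9 °C

Converting a difference, only the 9/5 scale factor applies: Δ°C = 8.8 × 0.5556 = 4.9 °C.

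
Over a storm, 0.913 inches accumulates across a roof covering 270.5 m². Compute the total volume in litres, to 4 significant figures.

Depth: 0.913 in × 25.4 = 23.1902 mm.
1 mm over 1 m² is 1 L, so volume = 23.1902 × 270.5 = 6272.9491 L ≈ 6273 L.

6273 litres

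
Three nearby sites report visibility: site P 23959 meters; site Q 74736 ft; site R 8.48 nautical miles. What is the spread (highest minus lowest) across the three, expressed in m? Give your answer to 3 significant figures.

8250 m

site Q: 74736 ft = 22779.53 m.
site R: 8.48 nmi = 15704.96 m.
Spread: 23959.00 − 15704.96 = 8250 m.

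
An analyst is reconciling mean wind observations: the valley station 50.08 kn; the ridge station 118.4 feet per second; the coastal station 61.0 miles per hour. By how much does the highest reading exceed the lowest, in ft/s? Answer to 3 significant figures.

33.9 ft/s

the valley station: 50.08 kt = 84.526 ft/s.
the coastal station: 61.0 mph = 89.467 ft/s.
Spread: 118.400 − 84.526 = 33.9 ft/s.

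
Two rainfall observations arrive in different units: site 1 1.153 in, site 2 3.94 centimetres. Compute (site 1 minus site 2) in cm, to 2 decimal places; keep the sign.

-1.01 cm

site 1: 1.153 in = 2.9286 cm.
Difference: 2.9286 − 3.9400 = -1.01 cm.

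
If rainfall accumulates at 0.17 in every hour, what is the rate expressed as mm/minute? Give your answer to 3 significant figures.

0.0720 mm/minute

0.17 in/hour × 25.4 mm/in × 0.0166667 hour/minute = 0.0720 mm/minute.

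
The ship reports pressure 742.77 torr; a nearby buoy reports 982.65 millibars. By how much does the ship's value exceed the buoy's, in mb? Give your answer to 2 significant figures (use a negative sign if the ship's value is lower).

7.6 mb

the ship: 742.77 mmHg = 990.279 mb.
Difference: 990.279 − 982.650 = 7.6 mb.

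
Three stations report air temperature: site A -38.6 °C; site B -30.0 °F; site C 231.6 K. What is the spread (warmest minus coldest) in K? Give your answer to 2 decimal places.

7.11 K

site B: -30.0 °F = -34.444 °C.
site C: 231.6 K = -41.550 °C.
Spread: (-34.444) − (-41.550) = 7.106 °C.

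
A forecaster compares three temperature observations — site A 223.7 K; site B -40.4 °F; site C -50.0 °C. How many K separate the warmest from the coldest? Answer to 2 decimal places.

9.78 K

site A: 223.7 K = -49.450 °C.
site B: -40.4 °F = -40.222 °C.
Spread: (-40.222) − (-50.000) = 9.778 °C.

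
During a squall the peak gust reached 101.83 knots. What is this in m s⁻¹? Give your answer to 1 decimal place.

52.4 m/s

1 kt = 0.514444 m/s, so 101.83 × 0.514444 = 52.4 m/s.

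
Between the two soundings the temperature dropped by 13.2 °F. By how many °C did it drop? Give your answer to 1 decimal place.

Converting a difference, only the 9/5 scale factor applies: Δ°C = 13.2 × 0.5556 = 7.3 °C.

7.3 °C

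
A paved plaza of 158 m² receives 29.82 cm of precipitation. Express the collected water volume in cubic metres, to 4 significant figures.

Depth: 29.82 cm × 10 = 298.2 mm.
1 mm over 1 m² is 1 L, so volume = 298.2 × 158 = 47115.6 L = 47.12 m³.

47.12 cubic metres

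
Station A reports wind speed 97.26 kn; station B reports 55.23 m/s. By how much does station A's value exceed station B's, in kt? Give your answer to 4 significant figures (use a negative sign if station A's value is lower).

station B: 55.23 m/s = 107.3585 kt.
Difference: 97.2600 − 107.3585 = -10.10 kt.

-10.10 kt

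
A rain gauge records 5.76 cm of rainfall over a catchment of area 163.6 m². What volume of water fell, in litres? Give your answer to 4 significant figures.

9423 litres

Depth: 5.76 cm × 10 = 57.6 mm.
1 mm over 1 m² is 1 L, so volume = 57.6 × 163.6 = 9423.36 L ≈ 9423 L.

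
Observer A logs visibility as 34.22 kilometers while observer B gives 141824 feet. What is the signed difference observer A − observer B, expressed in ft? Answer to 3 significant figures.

observer A: 34.22 km = 112270.34 ft.
Difference: 112270.34 − 141824.00 = -29600 ft.

-29600 ft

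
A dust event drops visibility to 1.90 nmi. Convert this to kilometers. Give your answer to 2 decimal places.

3.52 km

1 nmi = 1.852 km, so 1.90 × 1.852 = 3.52 km.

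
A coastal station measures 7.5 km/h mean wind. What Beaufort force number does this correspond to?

7.5 km/h = 2.1 m/s, which is Beaufort 2 (light breeze, 1.6–3.3 m/s).

Beaufort force 2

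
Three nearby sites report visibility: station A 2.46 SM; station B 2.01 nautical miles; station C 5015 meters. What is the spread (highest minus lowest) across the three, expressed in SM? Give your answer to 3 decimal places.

0.803 SM

station B: 2.01 nmi = 2.31307 SM.
station C: 5015 m = 3.11618 SM.
Spread: 3.11618 − 2.31307 = 0.803 SM.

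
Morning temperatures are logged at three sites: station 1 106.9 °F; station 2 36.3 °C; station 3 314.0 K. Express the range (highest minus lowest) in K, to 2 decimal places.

station 1: 106.9 °F = 41.611 °C.
station 3: 314.0 K = 40.850 °C.
Spread: 41.611 − 36.300 = 5.311 °C.

5.31 K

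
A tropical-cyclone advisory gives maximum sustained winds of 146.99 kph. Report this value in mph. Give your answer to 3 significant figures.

91.3 mph

1 km/h = 0.621371 mph, so 146.99 × 0.621371 = 91.3 mph.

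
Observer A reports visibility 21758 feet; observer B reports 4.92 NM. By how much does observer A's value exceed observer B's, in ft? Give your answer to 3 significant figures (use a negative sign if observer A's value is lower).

-8140 ft

observer B: 4.92 nmi = 29894.49 ft.
Difference: 21758.00 − 29894.49 = -8140 ft.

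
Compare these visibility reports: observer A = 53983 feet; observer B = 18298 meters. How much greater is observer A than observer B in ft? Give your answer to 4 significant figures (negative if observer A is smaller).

-6050 ft

observer B: 18298 m = 60032.81 ft.
Difference: 53983.00 − 60032.81 = -6050 ft.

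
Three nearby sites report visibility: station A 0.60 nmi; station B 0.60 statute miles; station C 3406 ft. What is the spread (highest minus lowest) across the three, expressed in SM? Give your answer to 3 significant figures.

0.0905 SM

station A: 0.60 nmi = 0.690468 SM.
station C: 3406 ft = 0.645076 SM.
Spread: 0.690468 − 0.600000 = 0.0905 SM.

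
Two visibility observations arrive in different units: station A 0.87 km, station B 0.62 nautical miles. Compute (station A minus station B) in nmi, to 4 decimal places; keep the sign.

-0.1502 nmi

station A: 0.87 km = 0.469762 nmi.
Difference: 0.469762 − 0.620000 = -0.1502 nmi.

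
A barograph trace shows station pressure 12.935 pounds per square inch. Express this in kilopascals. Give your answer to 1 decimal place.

89.2 kPa

1 psi = 6.89476 kPa, so 12.935 × 6.89476 = 89.2 kPa.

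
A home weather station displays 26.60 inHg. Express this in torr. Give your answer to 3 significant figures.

1 inHg = 25.4 mmHg, so 26.60 × 25.4 = 676 mmHg.

676 mmHg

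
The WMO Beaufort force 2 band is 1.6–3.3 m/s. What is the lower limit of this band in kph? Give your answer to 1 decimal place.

1.6–3.3 m/s × 3.6 = 5.8–11.9 km/h.

5.8 km/h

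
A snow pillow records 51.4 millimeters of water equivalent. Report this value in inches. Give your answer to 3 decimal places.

2.024 in

1 mm = 0.0393701 in, so 51.4 × 0.0393701 = 2.024 in.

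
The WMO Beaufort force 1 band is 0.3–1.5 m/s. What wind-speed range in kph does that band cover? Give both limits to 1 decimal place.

1.1 to 5.4 km/h

0.3–1.5 m/s × 3.6 = 1.1–5.4 km/h.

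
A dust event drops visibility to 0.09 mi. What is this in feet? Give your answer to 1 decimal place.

475.2 ft

1 SM = 5280 ft, so 0.09 × 5280 = 475.2 ft.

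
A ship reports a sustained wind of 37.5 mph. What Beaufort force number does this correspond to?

37.5 mph = 16.8 m/s, which is Beaufort 7 (near gale, 13.9–17.1 m/s).

Beaufort force 7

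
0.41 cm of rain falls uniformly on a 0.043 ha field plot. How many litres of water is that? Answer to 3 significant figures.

1760 litres

Depth: 0.41 cm × 10 = 4.1 mm.
Area: 0.043 ha = 430 m².
1 mm over 1 m² is 1 L, so volume = 4.1 × 430 = 1763 L ≈ 1760 L.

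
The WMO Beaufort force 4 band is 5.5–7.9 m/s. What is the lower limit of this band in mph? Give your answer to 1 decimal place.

5.5–7.9 m/s × 2.237 = 12.3–17.7 mph.

12.3 mph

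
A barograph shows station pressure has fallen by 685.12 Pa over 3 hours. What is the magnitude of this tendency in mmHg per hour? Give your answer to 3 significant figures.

1.71 mmHg per hour

685.12 Pa / 3 h × 0.00750062 mmHg/Pa = 1.71 mmHg/h.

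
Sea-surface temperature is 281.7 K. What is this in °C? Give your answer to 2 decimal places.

8.55 °C

°C = 281.7 − 273.15 = 8.55 °C.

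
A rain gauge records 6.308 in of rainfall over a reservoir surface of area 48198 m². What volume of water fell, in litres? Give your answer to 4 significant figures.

Depth: 6.308 in × 25.4 = 160.2232 mm.
1 mm over 1 m² is 1 L, so volume = 160.2232 × 48198 = 7722437.8 L ≈ 7722000 L.

7722000 litres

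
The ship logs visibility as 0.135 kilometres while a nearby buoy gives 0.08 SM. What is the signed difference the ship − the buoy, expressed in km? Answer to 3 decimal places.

the buoy: 0.08 SM = 0.12875 km.
Difference: 0.13500 − 0.12875 = 0.006 km.

0.006 km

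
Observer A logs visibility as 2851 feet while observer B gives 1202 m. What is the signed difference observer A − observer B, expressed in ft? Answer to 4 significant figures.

-1093 ft

observer B: 1202 m = 3943.57 ft.
Difference: 2851.00 − 3943.57 = -1093 ft.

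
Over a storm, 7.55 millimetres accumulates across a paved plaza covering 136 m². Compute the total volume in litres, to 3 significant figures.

1 mm over 1 m² is 1 L, so volume = 7.55 × 136 = 1026.8 L ≈ 1030 L.

1030 litres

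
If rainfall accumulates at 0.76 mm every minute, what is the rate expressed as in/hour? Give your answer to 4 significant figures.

1.795 in/hour

0.76 mm/minute × 0.0393701 in/mm × 60 minute/hour = 1.795 in/hour.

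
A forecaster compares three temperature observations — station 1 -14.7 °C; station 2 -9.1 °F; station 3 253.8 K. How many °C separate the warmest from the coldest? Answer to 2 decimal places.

station 2: -9.1 °F = -22.833 °C.
station 3: 253.8 K = -19.350 °C.
Spread: (-14.700) − (-22.833) = 8.133 °C.

8.13 °C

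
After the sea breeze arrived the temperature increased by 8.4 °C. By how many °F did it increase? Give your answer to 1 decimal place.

A change of 1 °C equals a change of 1.8 °F: Δ°F = 8.4 × 1.8 = 15.1 °F.

15.1 °F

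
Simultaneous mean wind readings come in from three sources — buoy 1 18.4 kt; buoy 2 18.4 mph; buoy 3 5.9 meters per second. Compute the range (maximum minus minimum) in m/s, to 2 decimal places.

buoy 1: 18.4 kt = 9.4658 m/s.
buoy 2: 18.4 mph = 8.2255 m/s.
Spread: 9.4658 − 5.9000 = 3.57 m/s.

3.57 m/s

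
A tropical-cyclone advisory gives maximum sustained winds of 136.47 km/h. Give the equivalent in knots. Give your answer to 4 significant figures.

1 km/h = 0.539957 kt, so 136.47 × 0.539957 = 73.69 kt.

73.69 kt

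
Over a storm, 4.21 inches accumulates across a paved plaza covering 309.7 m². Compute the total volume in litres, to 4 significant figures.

Depth: 4.21 in × 25.4 = 106.934 mm.
1 mm over 1 m² is 1 L, so volume = 106.934 × 309.7 = 33117.46 L ≈ 33120 L.

33120 litres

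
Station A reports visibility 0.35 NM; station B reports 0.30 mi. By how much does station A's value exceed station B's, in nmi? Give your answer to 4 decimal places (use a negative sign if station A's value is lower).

station B: 0.30 SM = 0.260693 nmi.
Difference: 0.350000 − 0.260693 = 0.0893 nmi.

0.0893 nmi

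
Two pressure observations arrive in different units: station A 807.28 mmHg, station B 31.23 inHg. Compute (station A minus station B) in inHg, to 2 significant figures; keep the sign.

0.55 inHg

station A: 807.28 mmHg = 31.7827 inHg.
Difference: 31.7827 − 31.2300 = 0.55 inHg.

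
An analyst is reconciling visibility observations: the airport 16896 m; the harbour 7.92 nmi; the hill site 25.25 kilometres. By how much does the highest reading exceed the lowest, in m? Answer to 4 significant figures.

the harbour: 7.92 nmi = 14667.84 m.
the hill site: 25.25 km = 25250.00 m.
Spread: 25250.00 − 14667.84 = 10580 m.

10580 m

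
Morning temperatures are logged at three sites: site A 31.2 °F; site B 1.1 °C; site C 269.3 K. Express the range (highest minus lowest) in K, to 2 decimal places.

site A: 31.2 °F = -0.444 °C.
site C: 269.3 K = -3.850 °C.
Spread: 1.100 − (-3.850) = 4.950 °C.

4.95 K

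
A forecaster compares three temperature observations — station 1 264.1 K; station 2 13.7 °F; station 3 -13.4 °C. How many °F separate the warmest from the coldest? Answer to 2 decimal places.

station 1: 264.1 K = -9.050 °C.
station 2: 13.7 °F = -10.167 °C.
Spread: (-9.050) − (-13.400) = 4.350 °C = 7.83 °F.

7.83 °F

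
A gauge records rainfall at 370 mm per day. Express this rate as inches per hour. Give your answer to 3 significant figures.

370 mm/day × 0.0393701 in/mm × 0.0416667 day/hour = 0.607 in/hour.

0.607 in/hour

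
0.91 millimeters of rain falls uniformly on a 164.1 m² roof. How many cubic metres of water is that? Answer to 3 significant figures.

1 mm over 1 m² is 1 L, so volume = 0.91 × 164.1 = 149.331 L = 0.149 m³.

0.149 cubic metres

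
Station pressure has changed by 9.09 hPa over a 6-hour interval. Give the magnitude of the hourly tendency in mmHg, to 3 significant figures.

1.14 mmHg per hour

9.09 hPa / 6 h × 0.750062 mmHg/hPa = 1.14 mmHg/h.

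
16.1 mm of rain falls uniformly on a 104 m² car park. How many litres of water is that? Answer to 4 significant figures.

1674 litres

1 mm over 1 m² is 1 L, so volume = 16.1 × 104 = 1674.4 L ≈ 1674 L.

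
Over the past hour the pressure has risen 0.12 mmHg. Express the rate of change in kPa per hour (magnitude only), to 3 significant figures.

0.0160 kPa per hour

0.12 mmHg / 1 h × 0.133322 kPa/mmHg = 0.0160 kPa/h.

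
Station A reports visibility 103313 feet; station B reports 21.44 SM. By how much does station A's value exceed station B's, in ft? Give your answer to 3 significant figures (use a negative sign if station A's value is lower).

-9890 ft

station B: 21.44 SM = 113203.20 ft.
Difference: 103313.00 − 113203.20 = -9890 ft.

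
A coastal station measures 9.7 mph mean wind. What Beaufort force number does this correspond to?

9.7 mph = 4.3 m/s, which is Beaufort 3 (gentle breeze, 3.4–5.4 m/s).

Beaufort force 3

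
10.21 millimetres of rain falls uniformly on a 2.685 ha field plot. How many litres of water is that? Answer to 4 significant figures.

274100 litres

Area: 2.685 ha = 26850 m².
1 mm over 1 m² is 1 L, so volume = 10.21 × 26850 = 274138.5 L ≈ 274100 L.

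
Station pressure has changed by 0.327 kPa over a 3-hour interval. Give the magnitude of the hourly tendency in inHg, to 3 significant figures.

0.327 kPa / 3 h × 0.2953 inHg/kPa = 0.0322 inHg/h.

0.0322 inHg per hour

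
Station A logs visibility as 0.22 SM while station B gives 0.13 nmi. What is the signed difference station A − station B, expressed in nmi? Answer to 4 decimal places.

station A: 0.22 SM = 0.191175 nmi.
Difference: 0.191175 − 0.130000 = 0.0612 nmi.

0.0612 nmi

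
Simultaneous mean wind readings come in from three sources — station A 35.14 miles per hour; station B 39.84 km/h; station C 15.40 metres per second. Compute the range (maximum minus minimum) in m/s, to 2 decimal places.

station A: 35.14 mph = 15.7090 m/s.
station B: 39.84 km/h = 11.0667 m/s.
Spread: 15.7090 − 11.0667 = 4.64 m/s.

4.64 m/s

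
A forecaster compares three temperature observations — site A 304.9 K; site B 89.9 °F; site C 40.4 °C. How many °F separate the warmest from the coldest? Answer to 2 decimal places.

15.57 °F

site A: 304.9 K = 31.750 °C.
site B: 89.9 °F = 32.167 °C.
Spread: 40.400 − 31.750 = 8.650 °C = 15.57 °F.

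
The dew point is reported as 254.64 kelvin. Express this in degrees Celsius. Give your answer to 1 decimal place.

°C = 254.64 − 273.15 = -18.5 °C.

-18.5 °C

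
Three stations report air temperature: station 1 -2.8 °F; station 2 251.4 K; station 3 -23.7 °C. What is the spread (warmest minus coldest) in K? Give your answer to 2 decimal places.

station 1: -2.8 °F = -19.333 °C.
station 2: 251.4 K = -21.750 °C.
Spread: (-19.333) − (-23.700) = 4.367 °C.

4.37 K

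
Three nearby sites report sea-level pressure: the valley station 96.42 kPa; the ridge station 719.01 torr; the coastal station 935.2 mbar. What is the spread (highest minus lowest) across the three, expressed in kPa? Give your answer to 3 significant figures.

the ridge station: 719.01 mmHg = 95.8601 kPa.
the coastal station: 935.2 mb = 93.5200 kPa.
Spread: 96.4200 − 93.5200 = 2.90 kPa.

2.90 kPa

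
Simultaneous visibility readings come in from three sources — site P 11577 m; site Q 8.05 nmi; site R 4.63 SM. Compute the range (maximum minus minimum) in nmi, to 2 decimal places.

site P: 11577 m = 6.2511 nmi.
site R: 4.63 SM = 4.0234 nmi.
Spread: 8.0500 − 4.0234 = 4.03 nmi.

4.03 nmi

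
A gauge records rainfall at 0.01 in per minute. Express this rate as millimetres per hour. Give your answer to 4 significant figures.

0.01 in/minute × 25.4 mm/in × 60 minute/hour = 15.24 mm/hour.

15.24 mm/hour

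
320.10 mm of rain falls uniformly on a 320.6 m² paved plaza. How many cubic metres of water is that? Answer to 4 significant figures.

1 mm over 1 m² is 1 L, so volume = 320.1 × 320.6 = 102624.06 L = 102.6 m³.

102.6 cubic metres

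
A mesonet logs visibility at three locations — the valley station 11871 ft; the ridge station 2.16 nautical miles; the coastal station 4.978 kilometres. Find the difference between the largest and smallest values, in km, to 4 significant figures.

the valley station: 11871 ft = 3.61828 km.
the ridge station: 2.16 nmi = 4.00032 km.
Spread: 4.97800 − 3.61828 = 1.360 km.

1.360 km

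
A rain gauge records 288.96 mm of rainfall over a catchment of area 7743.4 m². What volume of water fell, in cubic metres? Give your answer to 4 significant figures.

2238 cubic metres

1 mm over 1 m² is 1 L, so volume = 288.96 × 7743.4 = 2237532.9 L = 2238 m³.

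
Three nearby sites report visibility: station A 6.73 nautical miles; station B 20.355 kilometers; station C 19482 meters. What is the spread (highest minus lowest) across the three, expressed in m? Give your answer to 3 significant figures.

7890 m

station A: 6.73 nmi = 12463.96 m.
station B: 20.355 km = 20355.00 m.
Spread: 20355.00 − 12463.96 = 7890 m.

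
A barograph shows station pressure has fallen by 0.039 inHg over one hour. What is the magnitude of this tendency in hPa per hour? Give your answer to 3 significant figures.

0.039 inHg / 1 h × 33.8639 hPa/inHg = 1.32 hPa/h.

1.32 hPa per hour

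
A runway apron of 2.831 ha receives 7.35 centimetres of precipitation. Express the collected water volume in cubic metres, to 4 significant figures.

Depth: 7.35 cm × 10 = 73.5 mm.
Area: 2.831 ha = 28310 m².
1 mm over 1 m² is 1 L, so volume = 73.5 × 28310 = 2080785 L = 2081 m³.

2081 cubic metres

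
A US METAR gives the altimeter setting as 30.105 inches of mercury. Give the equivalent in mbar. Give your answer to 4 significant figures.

1 inHg = 33.8639 mb, so 30.105 × 33.8639 = 1019 mb.

1019 mb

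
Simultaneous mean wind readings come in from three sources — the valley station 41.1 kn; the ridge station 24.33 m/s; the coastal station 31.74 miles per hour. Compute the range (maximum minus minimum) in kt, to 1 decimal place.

the ridge station: 24.33 m/s = 47.294 kt.
the coastal station: 31.74 mph = 27.581 kt.
Spread: 47.294 − 27.581 = 19.7 kt.

19.7 kt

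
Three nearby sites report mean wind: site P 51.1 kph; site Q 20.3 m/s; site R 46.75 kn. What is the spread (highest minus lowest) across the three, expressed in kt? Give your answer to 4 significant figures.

site P: 51.1 km/h = 27.5918 kt.
site Q: 20.3 m/s = 39.4600 kt.
Spread: 46.7500 − 27.5918 = 19.16 kt.

19.16 kt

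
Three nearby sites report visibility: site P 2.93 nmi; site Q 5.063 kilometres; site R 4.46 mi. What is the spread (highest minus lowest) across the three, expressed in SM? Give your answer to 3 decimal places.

site P: 2.93 nmi = 3.37178 SM.
site Q: 5.063 km = 3.14600 SM.
Spread: 4.46000 − 3.14600 = 1.314 SM.

1.314 SM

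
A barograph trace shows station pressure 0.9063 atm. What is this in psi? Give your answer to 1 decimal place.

1 atm = 14.6959 psi, so 0.9063 × 14.6959 = 13.3 psi.

13.3 psi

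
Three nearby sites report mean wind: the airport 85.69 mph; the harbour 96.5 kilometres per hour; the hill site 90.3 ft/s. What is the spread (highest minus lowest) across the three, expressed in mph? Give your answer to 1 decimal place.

the harbour: 96.5 km/h = 59.962 mph.
the hill site: 90.3 ft/s = 61.568 mph.
Spread: 85.690 − 59.962 = 25.7 mph.

25.7 mph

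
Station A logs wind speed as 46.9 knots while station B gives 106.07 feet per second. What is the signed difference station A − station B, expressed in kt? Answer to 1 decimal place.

-15.9 kt

station B: 106.07 ft/s = 62.845 kt.
Difference: 46.900 − 62.845 = -15.9 kt.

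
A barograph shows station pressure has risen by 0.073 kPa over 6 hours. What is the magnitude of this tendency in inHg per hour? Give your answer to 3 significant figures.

0.073 kPa / 6 h × 0.2953 inHg/kPa = 0.00359 inHg/h.

0.00359 inHg per hour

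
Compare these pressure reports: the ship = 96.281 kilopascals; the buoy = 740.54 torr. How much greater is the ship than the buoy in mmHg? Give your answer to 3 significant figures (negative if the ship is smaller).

-18.4 mmHg

the ship: 96.281 kPa = 722.167 mmHg.
Difference: 722.167 − 740.540 = -18.4 mmHg.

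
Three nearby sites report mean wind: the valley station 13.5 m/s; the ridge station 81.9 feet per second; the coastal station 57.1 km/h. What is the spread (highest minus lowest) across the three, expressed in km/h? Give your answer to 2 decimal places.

41.27 km/h

the valley station: 13.5 m/s = 48.6000 km/h.
the ridge station: 81.9 ft/s = 89.8672 km/h.
Spread: 89.8672 − 48.6000 = 41.27 km/h.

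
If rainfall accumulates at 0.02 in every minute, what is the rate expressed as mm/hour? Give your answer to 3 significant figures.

30.5 mm/hour

0.02 in/minute × 25.4 mm/in × 60 minute/hour = 30.5 mm/hour.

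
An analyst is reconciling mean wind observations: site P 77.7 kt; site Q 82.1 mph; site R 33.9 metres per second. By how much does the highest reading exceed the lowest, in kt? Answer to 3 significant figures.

site Q: 82.1 mph = 71.343 kt.
site R: 33.9 m/s = 65.896 kt.
Spread: 77.700 − 65.896 = 11.8 kt.

11.8 kt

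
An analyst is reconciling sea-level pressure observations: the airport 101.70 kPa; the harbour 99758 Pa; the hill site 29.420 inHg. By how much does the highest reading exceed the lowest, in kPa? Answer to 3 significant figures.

2.07 kPa

the harbour: 99758 Pa = 99.7580 kPa.
the hill site: 29.420 inHg = 99.6276 kPa.
Spread: 101.7000 − 99.6276 = 2.07 kPa.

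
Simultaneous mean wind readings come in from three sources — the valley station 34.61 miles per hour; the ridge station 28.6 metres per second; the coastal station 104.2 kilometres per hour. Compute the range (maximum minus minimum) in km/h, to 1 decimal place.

the valley station: 34.61 mph = 55.699 km/h.
the ridge station: 28.6 m/s = 102.960 km/h.
Spread: 104.200 − 55.699 = 48.5 km/h.

48.5 km/h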